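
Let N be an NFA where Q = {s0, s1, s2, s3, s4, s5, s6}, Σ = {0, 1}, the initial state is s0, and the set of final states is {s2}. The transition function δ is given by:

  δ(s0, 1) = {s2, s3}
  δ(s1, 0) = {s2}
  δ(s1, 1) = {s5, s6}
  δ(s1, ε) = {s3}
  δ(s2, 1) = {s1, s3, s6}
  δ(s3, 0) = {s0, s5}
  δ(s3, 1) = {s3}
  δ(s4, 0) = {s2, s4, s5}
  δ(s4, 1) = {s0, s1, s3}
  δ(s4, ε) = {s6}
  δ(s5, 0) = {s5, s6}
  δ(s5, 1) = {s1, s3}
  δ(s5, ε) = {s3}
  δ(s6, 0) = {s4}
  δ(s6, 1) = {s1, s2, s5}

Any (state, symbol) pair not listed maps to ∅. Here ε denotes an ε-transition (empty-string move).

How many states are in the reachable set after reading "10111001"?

Start in {s0}.
Read '1': {s0} → {s2, s3}.
Read '0': {s2, s3} → {s0, s3, s5}.
Read '1': {s0, s3, s5} → {s1, s2, s3}.
Read '1': {s1, s2, s3} → {s1, s3, s5, s6}.
Read '1': {s1, s3, s5, s6} → {s1, s2, s3, s5, s6}.
Read '0': {s1, s2, s3, s5, s6} → {s0, s2, s3, s4, s5, s6}.
Read '0': {s0, s2, s3, s4, s5, s6} → {s0, s2, s3, s4, s5, s6}.
Read '1': {s0, s2, s3, s4, s5, s6} → {s0, s1, s2, s3, s5, s6}.
That set has 6 states.

6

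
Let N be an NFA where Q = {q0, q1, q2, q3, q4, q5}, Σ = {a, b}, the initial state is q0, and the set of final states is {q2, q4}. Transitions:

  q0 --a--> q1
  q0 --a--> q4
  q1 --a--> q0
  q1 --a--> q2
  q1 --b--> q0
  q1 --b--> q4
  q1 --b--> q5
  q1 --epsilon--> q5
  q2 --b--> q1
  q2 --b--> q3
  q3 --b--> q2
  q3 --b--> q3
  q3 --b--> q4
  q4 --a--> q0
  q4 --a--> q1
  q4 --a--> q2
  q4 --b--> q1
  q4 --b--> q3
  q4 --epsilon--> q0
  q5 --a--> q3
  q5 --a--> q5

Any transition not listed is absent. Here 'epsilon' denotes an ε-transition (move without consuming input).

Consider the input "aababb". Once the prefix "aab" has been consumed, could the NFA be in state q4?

Start in {q0}.
Read 'a': q0→{q1, q4}; union {q1, q4}; ε-closure = {q0, q1, q4, q5}.
Read 'a': q0→{q1, q4}, q1→{q0, q2}, q4→{q0, q1, q2}, q5→{q3, q5}; now {q0, q1, q2, q3, q4, q5}.
Read 'b': q0→∅, q1→{q0, q4, q5}, q2→{q1, q3}, q3→{q2, q3, q4}, q4→{q1, q3}, q5→∅; now {q0, q1, q2, q3, q4, q5}.
State q4 is in {q0, q1, q2, q3, q4, q5}.

Yes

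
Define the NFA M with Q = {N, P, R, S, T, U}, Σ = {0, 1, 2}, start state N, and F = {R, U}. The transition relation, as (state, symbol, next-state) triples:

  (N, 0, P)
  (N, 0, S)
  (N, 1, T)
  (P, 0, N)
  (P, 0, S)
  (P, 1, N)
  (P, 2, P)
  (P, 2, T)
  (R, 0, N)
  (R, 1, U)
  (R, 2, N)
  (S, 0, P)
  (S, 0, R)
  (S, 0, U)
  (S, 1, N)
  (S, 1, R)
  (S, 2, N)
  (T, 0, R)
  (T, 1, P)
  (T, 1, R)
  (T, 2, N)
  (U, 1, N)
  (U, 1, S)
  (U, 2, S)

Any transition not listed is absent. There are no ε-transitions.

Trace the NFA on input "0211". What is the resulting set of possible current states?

{N, P, R, T, U}

Start in {N}.
Read '0': N→{P, S}; now {P, S}.
Read '2': P→{P, T}, S→{N}; now {N, P, T}.
Read '1': N→{T}, P→{N}, T→{P, R}; now {N, P, R, T}.
Read '1': N→{T}, P→{N}, R→{U}, T→{P, R}; now {N, P, R, T, U}.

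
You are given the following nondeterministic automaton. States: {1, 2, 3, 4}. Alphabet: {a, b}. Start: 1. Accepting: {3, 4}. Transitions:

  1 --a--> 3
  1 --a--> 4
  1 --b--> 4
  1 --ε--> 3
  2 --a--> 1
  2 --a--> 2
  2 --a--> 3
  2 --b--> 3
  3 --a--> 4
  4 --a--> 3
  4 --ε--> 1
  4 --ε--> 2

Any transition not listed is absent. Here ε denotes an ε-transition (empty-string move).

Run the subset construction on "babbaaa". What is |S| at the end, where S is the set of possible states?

Start: ε-closure({1}) = {1, 3}.
Read 'b': 1→{4}, 3→∅; union {4}; ε-closure = {1, 2, 3, 4}.
Read 'a': 1→{3, 4}, 2→{1, 2, 3}, 3→{4}, 4→{3}; now {1, 2, 3, 4}.
Read 'b': 1→{4}, 2→{3}, 3→∅, 4→∅; union {3, 4}; ε-closure = {1, 2, 3, 4}.
Read 'b': 1→{4}, 2→{3}, 3→∅, 4→∅; union {3, 4}; ε-closure = {1, 2, 3, 4}.
Read 'a': 1→{3, 4}, 2→{1, 2, 3}, 3→{4}, 4→{3}; now {1, 2, 3, 4}.
Read 'a': 1→{3, 4}, 2→{1, 2, 3}, 3→{4}, 4→{3}; now {1, 2, 3, 4}.
Read 'a': 1→{3, 4}, 2→{1, 2, 3}, 3→{4}, 4→{3}; now {1, 2, 3, 4}.
That set has 4 states.

4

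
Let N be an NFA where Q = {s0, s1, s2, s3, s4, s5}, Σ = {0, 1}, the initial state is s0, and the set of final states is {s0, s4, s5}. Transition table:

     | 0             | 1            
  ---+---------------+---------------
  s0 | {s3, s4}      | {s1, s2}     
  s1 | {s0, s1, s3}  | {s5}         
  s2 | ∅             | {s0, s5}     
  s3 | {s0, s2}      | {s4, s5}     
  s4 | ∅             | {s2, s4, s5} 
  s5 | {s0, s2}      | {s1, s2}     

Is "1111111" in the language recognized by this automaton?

No

Start in {s0}.
Read '1': {s0} → {s1, s2}.
Read '1': {s1, s2} → {s0, s5}.
Read '1': {s0, s5} → {s1, s2}.
Read '1': {s1, s2} → {s0, s5}.
Read '1': {s0, s5} → {s1, s2}.
Read '1': {s1, s2} → {s0, s5}.
Read '1': {s0, s5} → {s1, s2}.
The final set {s1, s2} contains no accepting state.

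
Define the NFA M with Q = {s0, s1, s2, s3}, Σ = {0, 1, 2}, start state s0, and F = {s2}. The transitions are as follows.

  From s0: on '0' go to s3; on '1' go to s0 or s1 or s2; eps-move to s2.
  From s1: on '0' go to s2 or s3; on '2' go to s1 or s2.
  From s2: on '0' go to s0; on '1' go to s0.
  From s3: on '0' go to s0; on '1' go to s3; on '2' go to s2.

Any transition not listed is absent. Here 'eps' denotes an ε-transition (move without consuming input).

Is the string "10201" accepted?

Yes

Start: ε-closure({s0}) = {s0, s2}.
Read '1': s0→{s0, s1, s2}, s2→{s0}; now {s0, s1, s2}.
Read '0': s0→{s3}, s1→{s2, s3}, s2→{s0}; now {s0, s2, s3}.
Read '2': s0→∅, s2→∅, s3→{s2}; now {s2}.
Read '0': s2→{s0}; union {s0}; ε-closure = {s0, s2}.
Read '1': s0→{s0, s1, s2}, s2→{s0}; now {s0, s1, s2}.
The final set {s0, s1, s2} contains the accepting state s2.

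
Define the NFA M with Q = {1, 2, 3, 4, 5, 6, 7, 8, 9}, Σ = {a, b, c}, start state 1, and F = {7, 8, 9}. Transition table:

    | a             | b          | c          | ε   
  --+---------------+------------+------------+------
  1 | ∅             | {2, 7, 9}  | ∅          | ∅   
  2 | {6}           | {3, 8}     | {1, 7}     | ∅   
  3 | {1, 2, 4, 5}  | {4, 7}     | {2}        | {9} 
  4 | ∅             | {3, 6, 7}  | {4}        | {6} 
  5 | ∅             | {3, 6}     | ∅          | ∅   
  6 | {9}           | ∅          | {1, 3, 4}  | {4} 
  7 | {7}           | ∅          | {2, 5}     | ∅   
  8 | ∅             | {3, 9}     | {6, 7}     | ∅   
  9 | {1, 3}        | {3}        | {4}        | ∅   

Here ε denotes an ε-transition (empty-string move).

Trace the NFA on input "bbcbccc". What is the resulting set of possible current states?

Start in {1}.
Read 'b': {1} → {2, 7, 9}.
Read 'b': {2, 7, 9} → {3, 8, 9}.
Read 'c': {3, 8, 9} → {2, 4, 6, 7}.
Read 'b': {2, 4, 6, 7} → {3, 4, 6, 7, 8, 9}.
Read 'c': {3, 4, 6, 7, 8, 9} → {1, 2, 3, 4, 5, 6, 7, 9}.
Read 'c': {1, 2, 3, 4, 5, 6, 7, 9} → {1, 2, 3, 4, 5, 6, 7, 9}.
Read 'c': {1, 2, 3, 4, 5, 6, 7, 9} → {1, 2, 3, 4, 5, 6, 7, 9}.

{1, 2, 3, 4, 5, 6, 7, 9}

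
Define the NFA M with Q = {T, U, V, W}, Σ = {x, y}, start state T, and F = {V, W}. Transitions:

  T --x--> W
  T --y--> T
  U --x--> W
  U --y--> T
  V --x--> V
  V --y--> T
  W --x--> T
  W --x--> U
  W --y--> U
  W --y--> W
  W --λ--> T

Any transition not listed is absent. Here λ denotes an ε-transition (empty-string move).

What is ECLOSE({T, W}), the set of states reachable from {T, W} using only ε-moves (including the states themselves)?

Begin with {T, W}.
No ε-moves leave this set, so the closure equals the set itself.

{T, W}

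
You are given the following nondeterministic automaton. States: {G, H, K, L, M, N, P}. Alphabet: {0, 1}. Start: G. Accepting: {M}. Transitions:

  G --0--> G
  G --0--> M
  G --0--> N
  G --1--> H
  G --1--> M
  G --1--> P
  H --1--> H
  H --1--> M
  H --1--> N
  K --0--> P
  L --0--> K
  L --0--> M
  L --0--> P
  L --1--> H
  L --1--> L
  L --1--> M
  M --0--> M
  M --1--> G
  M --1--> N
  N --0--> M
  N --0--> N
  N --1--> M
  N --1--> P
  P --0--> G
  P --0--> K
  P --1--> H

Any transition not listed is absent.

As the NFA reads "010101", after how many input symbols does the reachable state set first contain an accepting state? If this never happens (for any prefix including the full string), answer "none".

1

Start in {G}.
Read '0': G→{G, M, N}; now {G, M, N}.
None of the earlier sets intersect F, but {G, M, N} does.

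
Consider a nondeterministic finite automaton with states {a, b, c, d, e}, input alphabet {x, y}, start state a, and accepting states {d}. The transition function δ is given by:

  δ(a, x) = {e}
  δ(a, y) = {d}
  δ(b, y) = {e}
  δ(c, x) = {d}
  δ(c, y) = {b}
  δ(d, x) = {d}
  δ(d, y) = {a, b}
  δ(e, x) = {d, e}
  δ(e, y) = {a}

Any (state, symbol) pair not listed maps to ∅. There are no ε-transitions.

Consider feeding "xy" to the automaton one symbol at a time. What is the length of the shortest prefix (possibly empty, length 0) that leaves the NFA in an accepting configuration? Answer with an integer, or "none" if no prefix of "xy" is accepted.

none

Start in {a}.
Read 'x': {a} → {e}.
Read 'y': {e} → {a}.
No reachable set along the way intersects F.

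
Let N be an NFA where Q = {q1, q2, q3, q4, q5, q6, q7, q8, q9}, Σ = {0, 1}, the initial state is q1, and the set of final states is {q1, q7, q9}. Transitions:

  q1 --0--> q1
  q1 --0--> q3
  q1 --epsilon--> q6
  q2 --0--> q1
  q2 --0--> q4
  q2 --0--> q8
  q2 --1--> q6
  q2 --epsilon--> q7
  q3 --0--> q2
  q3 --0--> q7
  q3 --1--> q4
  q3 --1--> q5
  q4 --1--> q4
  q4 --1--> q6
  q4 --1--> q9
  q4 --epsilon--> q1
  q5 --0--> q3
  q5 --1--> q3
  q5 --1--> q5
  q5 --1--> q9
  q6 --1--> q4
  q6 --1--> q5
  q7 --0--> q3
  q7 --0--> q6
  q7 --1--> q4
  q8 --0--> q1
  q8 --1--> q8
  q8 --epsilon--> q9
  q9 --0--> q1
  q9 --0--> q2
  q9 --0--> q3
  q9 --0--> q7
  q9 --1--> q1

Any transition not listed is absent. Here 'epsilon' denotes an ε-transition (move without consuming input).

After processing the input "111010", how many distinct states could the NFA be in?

Start: ε-closure({q1}) = {q1, q6}.
Read '1': {q1, q6} → {q1, q4, q5, q6}.
Read '1': {q1, q4, q5, q6} → {q1, q3, q4, q5, q6, q9}.
Read '1': {q1, q3, q4, q5, q6, q9} → {q1, q3, q4, q5, q6, q9}.
Read '0': {q1, q3, q4, q5, q6, q9} → {q1, q2, q3, q6, q7}.
Read '1': {q1, q2, q3, q6, q7} → {q1, q4, q5, q6}.
Read '0': {q1, q4, q5, q6} → {q1, q3, q6}.
That set has 3 states.

3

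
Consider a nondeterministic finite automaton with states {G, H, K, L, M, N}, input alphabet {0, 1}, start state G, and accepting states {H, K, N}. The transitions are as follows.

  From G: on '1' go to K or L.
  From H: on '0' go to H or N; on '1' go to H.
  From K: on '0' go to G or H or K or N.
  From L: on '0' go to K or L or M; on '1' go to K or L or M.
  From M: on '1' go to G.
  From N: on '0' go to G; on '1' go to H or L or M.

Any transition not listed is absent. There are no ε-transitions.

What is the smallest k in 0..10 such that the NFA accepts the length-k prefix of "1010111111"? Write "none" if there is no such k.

Start in {G}.
Read '1': G→{K, L}; now {K, L}.
None of the earlier sets intersect F, but {K, L} does.

1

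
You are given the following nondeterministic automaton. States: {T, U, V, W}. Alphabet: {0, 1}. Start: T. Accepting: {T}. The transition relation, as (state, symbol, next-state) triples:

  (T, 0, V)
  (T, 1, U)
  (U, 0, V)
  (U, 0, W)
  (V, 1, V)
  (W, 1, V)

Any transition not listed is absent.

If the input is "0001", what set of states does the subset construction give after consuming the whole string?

Start in {T}.
Read '0': {T} → {V}.
Read '0': {V} → ∅.
The set is empty and remains empty for the remaining 2 symbols.

∅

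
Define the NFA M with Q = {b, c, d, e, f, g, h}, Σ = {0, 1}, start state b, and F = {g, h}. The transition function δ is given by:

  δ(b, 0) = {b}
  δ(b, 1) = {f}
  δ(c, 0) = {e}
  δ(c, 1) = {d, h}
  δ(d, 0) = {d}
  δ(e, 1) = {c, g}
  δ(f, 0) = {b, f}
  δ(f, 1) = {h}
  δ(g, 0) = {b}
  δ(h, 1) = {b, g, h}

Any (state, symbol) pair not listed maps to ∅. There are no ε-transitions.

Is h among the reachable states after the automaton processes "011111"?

Start in {b}.
Read '0': b→{b}; now {b}.
Read '1': b→{f}; now {f}.
Read '1': f→{h}; now {h}.
Read '1': h→{b, g, h}; now {b, g, h}.
Read '1': b→{f}, g→∅, h→{b, g, h}; now {b, f, g, h}.
Read '1': b→{f}, f→{h}, g→∅, h→{b, g, h}; now {b, f, g, h}.
State h is in {b, f, g, h}.

Yes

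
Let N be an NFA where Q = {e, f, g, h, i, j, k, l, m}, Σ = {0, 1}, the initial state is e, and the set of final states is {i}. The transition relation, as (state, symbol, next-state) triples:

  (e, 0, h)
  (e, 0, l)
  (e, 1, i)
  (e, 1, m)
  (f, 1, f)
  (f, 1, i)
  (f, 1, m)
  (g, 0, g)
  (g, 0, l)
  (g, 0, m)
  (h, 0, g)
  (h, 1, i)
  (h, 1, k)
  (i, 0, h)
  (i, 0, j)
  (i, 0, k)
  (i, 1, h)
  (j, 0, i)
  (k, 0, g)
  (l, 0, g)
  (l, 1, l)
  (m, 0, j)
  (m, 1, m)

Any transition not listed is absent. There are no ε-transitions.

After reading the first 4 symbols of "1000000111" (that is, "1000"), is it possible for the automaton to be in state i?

No

Start in {e}.
Read '1': {e} → {i, m}.
Read '0': {i, m} → {h, j, k}.
Read '0': {h, j, k} → {g, i}.
Read '0': {g, i} → {g, h, j, k, l, m}.
State i is not in {g, h, j, k, l, m}.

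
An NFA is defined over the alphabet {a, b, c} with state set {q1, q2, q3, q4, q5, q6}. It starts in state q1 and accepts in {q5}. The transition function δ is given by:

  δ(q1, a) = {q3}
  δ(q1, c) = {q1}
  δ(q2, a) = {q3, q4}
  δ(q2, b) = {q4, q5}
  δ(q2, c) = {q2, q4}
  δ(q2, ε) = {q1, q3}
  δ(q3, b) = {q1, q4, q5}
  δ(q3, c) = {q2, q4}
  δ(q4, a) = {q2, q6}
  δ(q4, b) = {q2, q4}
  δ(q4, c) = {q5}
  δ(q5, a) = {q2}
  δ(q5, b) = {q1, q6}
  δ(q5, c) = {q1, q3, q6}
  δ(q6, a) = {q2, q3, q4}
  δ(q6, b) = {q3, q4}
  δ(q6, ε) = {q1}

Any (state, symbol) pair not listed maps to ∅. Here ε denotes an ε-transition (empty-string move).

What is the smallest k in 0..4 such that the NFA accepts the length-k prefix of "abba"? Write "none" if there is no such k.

Start in {q1}.
Read 'a': q1→{q3}; now {q3}.
Read 'b': q3→{q1, q4, q5}; now {q1, q4, q5}.
None of the earlier sets intersect F, but {q1, q4, q5} does.

2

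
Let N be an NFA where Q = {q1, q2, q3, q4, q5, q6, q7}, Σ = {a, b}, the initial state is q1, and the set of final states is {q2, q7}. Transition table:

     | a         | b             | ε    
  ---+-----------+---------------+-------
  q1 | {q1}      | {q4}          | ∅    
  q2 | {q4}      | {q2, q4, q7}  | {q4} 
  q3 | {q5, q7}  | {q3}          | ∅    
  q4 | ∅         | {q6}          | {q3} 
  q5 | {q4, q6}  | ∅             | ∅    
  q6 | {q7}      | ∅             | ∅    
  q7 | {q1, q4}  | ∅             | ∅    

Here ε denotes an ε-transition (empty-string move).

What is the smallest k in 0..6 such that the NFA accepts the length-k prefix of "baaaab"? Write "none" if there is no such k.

Start in {q1}.
Read 'b': {q1} → {q3, q4}.
Read 'a': {q3, q4} → {q5, q7}.
None of the earlier sets intersect F, but {q5, q7} does.

2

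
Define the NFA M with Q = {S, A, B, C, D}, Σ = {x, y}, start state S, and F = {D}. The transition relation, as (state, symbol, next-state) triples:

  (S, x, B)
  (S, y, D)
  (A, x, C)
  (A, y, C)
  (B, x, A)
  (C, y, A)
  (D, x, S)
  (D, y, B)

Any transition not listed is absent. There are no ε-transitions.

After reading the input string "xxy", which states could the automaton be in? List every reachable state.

Start in {S}.
Read 'x': {S} → {B}.
Read 'x': {B} → {A}.
Read 'y': {A} → {C}.

{C}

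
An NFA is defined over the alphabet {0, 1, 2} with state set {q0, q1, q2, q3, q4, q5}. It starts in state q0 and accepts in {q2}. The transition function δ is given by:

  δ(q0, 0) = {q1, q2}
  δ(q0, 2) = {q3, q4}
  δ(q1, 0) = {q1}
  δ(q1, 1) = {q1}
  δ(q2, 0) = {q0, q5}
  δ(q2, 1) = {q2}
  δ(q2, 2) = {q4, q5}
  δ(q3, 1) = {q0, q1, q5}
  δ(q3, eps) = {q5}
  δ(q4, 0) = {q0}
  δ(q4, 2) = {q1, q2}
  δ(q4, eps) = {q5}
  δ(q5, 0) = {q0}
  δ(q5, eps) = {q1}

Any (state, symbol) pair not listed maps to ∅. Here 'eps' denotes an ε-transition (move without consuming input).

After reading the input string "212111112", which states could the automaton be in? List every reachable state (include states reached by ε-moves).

∅

Start in {q0}.
Read '2': q0→{q3, q4}; union {q3, q4}; ε-closure = {q1, q3, q4, q5}.
Read '1': q1→{q1}, q3→{q0, q1, q5}, q4→∅, q5→∅; now {q0, q1, q5}.
Read '2': q0→{q3, q4}, q1→∅, q5→∅; union {q3, q4}; ε-closure = {q1, q3, q4, q5}.
Read '1': q1→{q1}, q3→{q0, q1, q5}, q4→∅, q5→∅; now {q0, q1, q5}.
Read '1': q0→∅, q1→{q1}, q5→∅; now {q1}.
Read '1': q1→{q1}; now {q1}.
Read '1': q1→{q1}; now {q1}.
Read '1': q1→{q1}; now {q1}.
Read '2': q1→∅; now ∅.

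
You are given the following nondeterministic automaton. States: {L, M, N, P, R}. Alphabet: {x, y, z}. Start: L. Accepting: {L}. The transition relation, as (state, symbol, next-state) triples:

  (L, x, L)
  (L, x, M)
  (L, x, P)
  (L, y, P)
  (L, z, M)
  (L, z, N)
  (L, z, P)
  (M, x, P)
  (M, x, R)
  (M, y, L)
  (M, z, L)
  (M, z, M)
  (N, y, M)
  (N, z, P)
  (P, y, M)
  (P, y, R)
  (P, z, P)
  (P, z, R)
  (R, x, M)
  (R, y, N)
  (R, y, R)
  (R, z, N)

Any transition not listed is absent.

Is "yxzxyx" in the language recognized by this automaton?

Start in {L}.
Read 'y': {L} → {P}.
Read 'x': {P} → ∅.
The set is empty and remains empty for the remaining 4 symbols.
The final set ∅ contains no accepting state.

No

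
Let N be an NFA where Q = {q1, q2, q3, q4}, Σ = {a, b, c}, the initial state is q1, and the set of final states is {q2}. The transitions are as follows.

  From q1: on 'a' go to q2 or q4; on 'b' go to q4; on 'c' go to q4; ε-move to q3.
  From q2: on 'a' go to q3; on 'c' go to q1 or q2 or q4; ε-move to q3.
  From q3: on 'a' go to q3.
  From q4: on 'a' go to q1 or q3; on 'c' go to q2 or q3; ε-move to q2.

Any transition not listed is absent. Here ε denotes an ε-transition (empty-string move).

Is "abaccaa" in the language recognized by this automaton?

No

Start: ε-closure({q1}) = {q1, q3}.
Read 'a': q1→{q2, q4}, q3→{q3}; now {q2, q3, q4}.
Read 'b': q2→∅, q3→∅, q4→∅; now ∅.
The set is empty and remains empty for the remaining 5 symbols.
The final set ∅ contains no accepting state.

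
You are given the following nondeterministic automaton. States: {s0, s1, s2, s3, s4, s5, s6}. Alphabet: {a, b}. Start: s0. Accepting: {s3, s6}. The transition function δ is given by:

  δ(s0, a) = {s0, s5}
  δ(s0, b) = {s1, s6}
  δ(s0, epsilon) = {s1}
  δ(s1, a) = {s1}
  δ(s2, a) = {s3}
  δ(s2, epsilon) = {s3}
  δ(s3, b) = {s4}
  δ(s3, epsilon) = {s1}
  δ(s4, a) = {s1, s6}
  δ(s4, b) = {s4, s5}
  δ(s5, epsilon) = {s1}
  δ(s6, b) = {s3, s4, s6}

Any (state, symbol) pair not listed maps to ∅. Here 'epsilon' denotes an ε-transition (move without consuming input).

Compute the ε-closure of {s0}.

Begin with {s0}.
ε-move s0 → s1; add s1.

{s0, s1}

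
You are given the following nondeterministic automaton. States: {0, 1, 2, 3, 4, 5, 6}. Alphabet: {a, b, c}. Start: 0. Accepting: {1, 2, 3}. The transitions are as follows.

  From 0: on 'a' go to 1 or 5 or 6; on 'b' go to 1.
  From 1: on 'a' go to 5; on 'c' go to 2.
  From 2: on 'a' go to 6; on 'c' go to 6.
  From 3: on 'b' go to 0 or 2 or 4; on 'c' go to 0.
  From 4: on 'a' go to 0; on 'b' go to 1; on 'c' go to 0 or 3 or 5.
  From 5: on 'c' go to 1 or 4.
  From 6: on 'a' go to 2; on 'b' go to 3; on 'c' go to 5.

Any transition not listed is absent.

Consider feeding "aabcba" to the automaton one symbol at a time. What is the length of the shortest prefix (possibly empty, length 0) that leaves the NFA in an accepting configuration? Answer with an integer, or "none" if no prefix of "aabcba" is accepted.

1

Start in {0}.
Read 'a': {0} → {1, 5, 6}.
None of the earlier sets intersect F, but {1, 5, 6} does.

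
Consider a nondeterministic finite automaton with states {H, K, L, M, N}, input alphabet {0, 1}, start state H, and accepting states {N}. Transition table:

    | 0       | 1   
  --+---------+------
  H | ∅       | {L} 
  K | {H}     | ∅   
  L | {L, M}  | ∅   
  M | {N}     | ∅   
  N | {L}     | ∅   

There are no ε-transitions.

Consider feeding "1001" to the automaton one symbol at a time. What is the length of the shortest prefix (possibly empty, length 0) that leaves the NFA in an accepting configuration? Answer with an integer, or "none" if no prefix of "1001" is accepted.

3

Start in {H}.
Read '1': H→{L}; now {L}.
Read '0': L→{L, M}; now {L, M}.
Read '0': L→{L, M}, M→{N}; now {L, M, N}.
None of the earlier sets intersect F, but {L, M, N} does.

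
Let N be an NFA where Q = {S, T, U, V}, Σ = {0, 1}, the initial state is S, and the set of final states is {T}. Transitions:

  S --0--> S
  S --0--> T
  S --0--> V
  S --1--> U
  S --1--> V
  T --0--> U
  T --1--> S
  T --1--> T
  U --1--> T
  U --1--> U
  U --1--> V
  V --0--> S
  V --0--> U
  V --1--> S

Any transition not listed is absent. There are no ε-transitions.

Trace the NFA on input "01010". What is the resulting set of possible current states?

{S, T, U, V}

Start in {S}.
Read '0': {S} → {S, T, V}.
Read '1': {S, T, V} → {S, T, U, V}.
Read '0': {S, T, U, V} → {S, T, U, V}.
Read '1': {S, T, U, V} → {S, T, U, V}.
Read '0': {S, T, U, V} → {S, T, U, V}.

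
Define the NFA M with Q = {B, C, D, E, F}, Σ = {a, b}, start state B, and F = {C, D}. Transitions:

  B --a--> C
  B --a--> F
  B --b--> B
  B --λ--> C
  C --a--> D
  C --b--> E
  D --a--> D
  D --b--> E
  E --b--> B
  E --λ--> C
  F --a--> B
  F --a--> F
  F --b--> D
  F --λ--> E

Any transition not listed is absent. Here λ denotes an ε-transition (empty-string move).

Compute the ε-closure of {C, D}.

{C, D}

Begin with {C, D}.
No ε-moves leave this set, so the closure equals the set itself.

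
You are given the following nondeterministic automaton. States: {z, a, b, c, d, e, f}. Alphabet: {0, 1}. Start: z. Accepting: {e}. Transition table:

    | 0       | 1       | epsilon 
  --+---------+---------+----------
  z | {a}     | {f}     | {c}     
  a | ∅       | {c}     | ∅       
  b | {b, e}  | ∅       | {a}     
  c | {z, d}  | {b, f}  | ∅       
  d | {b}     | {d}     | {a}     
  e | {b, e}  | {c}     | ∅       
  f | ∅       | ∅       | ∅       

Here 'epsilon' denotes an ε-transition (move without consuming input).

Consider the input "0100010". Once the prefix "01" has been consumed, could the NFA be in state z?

No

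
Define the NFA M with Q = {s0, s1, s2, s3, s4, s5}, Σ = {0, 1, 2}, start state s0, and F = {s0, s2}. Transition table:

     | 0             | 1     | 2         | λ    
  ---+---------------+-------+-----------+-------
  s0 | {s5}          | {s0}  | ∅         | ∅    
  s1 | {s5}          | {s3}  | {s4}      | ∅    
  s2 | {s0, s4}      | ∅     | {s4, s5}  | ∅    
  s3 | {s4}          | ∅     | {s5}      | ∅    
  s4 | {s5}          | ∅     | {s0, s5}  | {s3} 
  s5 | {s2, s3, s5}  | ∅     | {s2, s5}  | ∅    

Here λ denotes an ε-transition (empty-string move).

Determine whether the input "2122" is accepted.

No

Start in {s0}.
Read '2': {s0} → ∅.
The set is empty and remains empty for the remaining 3 symbols.
The final set ∅ contains no accepting state.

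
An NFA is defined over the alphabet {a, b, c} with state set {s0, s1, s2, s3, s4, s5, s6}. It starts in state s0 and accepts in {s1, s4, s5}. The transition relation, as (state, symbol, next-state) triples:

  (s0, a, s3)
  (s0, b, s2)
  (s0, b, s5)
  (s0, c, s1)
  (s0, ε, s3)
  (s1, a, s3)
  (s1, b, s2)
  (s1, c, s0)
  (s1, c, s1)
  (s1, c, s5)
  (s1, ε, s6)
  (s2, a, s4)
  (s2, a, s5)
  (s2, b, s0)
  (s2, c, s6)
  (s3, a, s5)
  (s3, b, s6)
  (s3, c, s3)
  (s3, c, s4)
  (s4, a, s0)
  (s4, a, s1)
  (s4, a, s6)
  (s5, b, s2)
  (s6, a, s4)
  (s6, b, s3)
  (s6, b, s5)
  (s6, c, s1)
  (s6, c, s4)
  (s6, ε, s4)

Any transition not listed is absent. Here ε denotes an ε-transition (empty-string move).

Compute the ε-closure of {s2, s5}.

{s2, s5}

Begin with {s2, s5}.
No ε-moves leave this set, so the closure equals the set itself.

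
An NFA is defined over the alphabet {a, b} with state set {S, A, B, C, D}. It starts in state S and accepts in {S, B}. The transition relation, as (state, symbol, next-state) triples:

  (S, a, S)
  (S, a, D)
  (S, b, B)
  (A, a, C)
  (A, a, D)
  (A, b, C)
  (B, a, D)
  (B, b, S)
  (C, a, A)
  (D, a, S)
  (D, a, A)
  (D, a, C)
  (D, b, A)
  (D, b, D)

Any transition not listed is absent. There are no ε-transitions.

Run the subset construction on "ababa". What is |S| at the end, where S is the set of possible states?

4

Start in {S}.
Read 'a': {S} → {S, D}.
Read 'b': {S, D} → {A, B, D}.
Read 'a': {A, B, D} → {S, A, C, D}.
Read 'b': {S, A, C, D} → {A, B, C, D}.
Read 'a': {A, B, C, D} → {S, A, C, D}.
That set has 4 states.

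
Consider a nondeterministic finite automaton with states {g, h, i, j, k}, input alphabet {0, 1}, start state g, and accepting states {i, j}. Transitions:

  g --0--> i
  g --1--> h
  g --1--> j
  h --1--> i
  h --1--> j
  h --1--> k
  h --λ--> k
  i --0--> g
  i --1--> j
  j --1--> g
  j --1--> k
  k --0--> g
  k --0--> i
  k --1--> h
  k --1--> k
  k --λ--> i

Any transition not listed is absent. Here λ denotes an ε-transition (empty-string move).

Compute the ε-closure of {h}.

{h, i, k}

Begin with {h}.
ε-move h → k; add k.
ε-move k → i; add i.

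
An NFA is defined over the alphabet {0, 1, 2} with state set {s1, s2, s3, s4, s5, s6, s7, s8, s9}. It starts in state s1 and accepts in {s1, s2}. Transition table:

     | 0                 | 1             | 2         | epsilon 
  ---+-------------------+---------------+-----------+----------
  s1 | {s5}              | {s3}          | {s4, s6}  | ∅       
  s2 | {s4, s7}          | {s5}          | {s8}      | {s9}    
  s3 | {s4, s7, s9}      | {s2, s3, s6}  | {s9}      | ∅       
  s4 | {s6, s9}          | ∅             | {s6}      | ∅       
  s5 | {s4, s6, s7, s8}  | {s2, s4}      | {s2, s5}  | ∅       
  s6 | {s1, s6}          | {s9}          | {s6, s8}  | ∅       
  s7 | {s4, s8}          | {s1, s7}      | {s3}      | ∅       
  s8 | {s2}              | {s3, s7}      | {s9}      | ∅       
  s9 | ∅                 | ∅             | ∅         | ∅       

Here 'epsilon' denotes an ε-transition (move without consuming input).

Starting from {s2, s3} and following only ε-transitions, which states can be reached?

Begin with {s2, s3}.
ε-move s2 → s9; add s9.

{s2, s3, s9}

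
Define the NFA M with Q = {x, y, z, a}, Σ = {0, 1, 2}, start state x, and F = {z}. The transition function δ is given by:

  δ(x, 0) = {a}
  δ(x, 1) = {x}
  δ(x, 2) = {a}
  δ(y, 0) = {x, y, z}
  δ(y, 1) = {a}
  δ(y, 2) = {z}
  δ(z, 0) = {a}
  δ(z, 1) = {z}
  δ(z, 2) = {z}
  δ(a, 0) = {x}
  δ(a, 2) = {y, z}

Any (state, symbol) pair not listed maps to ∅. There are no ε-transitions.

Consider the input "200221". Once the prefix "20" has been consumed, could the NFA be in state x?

Yes

Start in {x}.
Read '2': {x} → {a}.
Read '0': {a} → {x}.
State x is in {x}.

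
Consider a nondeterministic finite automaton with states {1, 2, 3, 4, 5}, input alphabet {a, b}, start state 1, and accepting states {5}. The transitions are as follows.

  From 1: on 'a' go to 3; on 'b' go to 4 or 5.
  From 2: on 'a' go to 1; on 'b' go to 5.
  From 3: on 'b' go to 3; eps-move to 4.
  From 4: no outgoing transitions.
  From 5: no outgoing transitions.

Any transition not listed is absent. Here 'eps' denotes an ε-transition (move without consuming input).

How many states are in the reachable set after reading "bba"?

Start in {1}.
Read 'b': 1→{4, 5}; now {4, 5}.
Read 'b': 4→∅, 5→∅; now ∅.
The set is empty and remains empty for the remaining 1 symbol.
That set has 0 states.

0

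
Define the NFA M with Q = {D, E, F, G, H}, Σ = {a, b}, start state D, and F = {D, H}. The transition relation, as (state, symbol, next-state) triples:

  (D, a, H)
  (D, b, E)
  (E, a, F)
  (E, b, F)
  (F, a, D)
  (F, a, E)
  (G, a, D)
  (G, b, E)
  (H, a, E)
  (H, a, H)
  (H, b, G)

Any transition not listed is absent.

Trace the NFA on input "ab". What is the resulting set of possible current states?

{G}

Start in {D}.
Read 'a': D→{H}; now {H}.
Read 'b': H→{G}; now {G}.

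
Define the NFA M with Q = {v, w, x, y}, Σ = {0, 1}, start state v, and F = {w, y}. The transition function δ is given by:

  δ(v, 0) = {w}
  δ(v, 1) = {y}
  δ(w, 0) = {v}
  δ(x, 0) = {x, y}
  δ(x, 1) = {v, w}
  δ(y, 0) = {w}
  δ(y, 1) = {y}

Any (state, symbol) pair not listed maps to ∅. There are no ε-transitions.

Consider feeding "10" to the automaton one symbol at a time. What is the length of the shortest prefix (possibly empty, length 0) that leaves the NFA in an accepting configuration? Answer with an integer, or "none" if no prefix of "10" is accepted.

1

Start in {v}.
Read '1': {v} → {y}.
None of the earlier sets intersect F, but {y} does.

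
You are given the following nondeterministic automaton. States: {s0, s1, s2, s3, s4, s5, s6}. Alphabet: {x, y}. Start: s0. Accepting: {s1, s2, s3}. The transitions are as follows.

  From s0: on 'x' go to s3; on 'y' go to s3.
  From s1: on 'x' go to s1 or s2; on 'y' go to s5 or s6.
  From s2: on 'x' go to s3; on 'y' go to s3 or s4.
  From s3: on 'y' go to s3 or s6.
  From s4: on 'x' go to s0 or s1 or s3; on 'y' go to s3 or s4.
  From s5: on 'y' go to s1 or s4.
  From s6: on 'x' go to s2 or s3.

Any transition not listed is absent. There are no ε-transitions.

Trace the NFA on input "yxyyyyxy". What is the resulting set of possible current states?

∅

Start in {s0}.
Read 'y': {s0} → {s3}.
Read 'x': {s3} → ∅.
The set is empty and remains empty for the remaining 6 symbols.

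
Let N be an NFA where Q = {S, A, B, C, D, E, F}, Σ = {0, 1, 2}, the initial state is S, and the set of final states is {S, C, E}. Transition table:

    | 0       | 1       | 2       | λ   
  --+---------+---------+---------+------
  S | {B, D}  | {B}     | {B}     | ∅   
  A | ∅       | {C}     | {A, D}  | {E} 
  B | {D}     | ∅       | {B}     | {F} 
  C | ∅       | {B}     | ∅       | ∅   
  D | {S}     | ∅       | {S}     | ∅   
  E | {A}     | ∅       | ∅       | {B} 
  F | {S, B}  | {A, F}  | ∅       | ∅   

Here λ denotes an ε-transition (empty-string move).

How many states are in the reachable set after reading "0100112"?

5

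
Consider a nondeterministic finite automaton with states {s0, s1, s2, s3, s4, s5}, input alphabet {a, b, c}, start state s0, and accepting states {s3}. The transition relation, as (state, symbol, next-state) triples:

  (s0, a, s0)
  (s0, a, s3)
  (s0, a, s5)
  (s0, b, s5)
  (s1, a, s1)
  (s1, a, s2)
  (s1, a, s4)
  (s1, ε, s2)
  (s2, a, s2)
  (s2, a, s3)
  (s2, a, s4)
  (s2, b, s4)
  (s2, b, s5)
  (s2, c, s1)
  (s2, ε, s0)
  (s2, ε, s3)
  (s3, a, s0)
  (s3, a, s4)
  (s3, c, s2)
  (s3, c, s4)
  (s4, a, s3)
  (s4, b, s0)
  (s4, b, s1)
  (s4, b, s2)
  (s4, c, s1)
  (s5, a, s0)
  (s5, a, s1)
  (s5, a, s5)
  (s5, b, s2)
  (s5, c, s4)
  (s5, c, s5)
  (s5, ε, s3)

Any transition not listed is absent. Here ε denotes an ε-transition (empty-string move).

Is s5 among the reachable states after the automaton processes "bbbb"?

Start in {s0}.
Read 'b': {s0} → {s3, s5}.
Read 'b': {s3, s5} → {s0, s2, s3}.
Read 'b': {s0, s2, s3} → {s3, s4, s5}.
Read 'b': {s3, s4, s5} → {s0, s1, s2, s3}.
State s5 is not in {s0, s1, s2, s3}.

No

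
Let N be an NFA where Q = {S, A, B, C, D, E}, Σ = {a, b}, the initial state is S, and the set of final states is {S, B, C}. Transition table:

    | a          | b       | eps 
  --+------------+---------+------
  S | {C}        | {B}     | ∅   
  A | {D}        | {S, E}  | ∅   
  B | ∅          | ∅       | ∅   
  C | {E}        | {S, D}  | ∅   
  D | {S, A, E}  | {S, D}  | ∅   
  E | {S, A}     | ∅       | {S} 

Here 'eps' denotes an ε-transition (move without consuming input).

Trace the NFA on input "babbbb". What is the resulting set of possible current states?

∅

Start in {S}.
Read 'b': {S} → {B}.
Read 'a': {B} → ∅.
The set is empty and remains empty for the remaining 4 symbols.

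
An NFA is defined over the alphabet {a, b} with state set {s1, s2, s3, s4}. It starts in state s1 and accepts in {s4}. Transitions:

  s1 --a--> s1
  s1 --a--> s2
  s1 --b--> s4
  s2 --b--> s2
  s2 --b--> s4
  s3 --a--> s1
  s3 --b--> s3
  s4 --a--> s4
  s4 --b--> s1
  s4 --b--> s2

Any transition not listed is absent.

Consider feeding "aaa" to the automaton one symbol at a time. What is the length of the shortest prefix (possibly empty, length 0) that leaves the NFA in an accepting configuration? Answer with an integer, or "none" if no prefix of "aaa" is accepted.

none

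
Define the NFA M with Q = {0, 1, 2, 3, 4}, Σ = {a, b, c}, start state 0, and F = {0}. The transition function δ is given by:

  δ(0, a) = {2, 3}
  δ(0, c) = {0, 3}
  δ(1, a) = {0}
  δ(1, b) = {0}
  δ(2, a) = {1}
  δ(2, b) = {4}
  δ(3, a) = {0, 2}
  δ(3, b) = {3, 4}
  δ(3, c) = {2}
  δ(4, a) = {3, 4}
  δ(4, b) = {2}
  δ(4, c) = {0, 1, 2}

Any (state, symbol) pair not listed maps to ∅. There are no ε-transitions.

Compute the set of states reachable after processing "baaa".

∅

Start in {0}.
Read 'b': 0→∅; now ∅.
The set is empty and remains empty for the remaining 3 symbols.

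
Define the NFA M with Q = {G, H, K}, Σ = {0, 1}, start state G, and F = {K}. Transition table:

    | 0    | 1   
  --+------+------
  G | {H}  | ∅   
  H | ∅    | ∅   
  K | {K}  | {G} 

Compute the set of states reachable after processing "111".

∅

Start in {G}.
Read '1': G→∅; now ∅.
The set is empty and remains empty for the remaining 2 symbols.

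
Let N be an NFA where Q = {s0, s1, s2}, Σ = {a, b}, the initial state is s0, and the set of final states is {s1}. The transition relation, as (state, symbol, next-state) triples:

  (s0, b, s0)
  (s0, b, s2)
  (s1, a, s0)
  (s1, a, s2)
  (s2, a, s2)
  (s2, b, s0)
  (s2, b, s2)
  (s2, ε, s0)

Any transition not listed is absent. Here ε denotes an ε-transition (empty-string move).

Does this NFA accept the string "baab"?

No

Start in {s0}.
Read 'b': s0→{s0, s2}; now {s0, s2}.
Read 'a': s0→∅, s2→{s2}; union {s2}; ε-closure = {s0, s2}.
Read 'a': s0→∅, s2→{s2}; union {s2}; ε-closure = {s0, s2}.
Read 'b': s0→{s0, s2}, s2→{s0, s2}; now {s0, s2}.
The final set {s0, s2} contains no accepting state.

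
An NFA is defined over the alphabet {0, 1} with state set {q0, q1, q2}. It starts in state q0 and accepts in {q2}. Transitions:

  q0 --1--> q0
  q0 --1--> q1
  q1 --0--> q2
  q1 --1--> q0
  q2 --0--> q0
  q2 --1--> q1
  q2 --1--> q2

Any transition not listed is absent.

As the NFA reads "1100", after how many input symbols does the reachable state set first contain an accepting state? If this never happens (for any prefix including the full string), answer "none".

Start in {q0}.
Read '1': {q0} → {q0, q1}.
Read '1': {q0, q1} → {q0, q1}.
Read '0': {q0, q1} → {q2}.
None of the earlier sets intersect F, but {q2} does.

3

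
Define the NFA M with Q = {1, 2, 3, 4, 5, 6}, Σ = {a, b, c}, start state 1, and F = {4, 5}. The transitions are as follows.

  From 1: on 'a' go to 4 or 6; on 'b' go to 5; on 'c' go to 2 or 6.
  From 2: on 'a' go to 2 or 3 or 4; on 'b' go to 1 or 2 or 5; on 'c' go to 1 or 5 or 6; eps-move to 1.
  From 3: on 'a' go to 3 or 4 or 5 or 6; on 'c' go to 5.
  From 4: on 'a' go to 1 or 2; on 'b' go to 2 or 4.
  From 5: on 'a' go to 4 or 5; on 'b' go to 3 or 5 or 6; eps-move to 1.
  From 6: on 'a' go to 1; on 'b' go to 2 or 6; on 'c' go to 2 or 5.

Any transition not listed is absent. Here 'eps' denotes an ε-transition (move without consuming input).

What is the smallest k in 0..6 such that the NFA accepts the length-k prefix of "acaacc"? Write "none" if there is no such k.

Start in {1}.
Read 'a': 1→{4, 6}; now {4, 6}.
None of the earlier sets intersect F, but {4, 6} does.

1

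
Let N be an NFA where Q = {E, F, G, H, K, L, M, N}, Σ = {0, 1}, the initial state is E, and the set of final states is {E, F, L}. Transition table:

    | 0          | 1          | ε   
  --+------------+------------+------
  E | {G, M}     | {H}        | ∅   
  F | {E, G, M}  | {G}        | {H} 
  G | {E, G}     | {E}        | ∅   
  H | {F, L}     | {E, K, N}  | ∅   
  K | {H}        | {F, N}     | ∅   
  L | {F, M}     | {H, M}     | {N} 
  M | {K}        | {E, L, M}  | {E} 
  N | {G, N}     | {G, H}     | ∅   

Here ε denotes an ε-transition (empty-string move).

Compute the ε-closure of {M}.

Begin with {M}.
ε-move M → E; add E.

{E, M}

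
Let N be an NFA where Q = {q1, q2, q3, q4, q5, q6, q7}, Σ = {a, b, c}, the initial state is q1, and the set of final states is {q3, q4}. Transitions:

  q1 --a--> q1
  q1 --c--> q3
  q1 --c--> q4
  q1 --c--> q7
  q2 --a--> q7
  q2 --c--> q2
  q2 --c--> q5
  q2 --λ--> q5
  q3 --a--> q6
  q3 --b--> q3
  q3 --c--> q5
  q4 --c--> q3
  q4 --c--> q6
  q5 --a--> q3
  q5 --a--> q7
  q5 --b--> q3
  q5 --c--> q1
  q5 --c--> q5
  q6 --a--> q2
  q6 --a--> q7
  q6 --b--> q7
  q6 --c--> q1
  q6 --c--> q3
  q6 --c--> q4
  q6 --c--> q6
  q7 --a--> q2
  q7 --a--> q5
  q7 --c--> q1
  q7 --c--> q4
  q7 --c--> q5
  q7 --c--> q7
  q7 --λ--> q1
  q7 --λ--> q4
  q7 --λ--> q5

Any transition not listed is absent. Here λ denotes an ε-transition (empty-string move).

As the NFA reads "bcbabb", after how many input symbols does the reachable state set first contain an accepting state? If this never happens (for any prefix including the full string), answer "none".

none

Start in {q1}.
Read 'b': q1→∅; now ∅.
The set is empty and remains empty for the remaining 5 symbols.
No reachable set along the way intersects F.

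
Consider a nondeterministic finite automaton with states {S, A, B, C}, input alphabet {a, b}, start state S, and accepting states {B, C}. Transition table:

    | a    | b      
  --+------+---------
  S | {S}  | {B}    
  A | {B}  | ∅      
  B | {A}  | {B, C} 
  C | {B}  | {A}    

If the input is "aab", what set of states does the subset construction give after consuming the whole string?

Start in {S}.
Read 'a': S→{S}; now {S}.
Read 'a': S→{S}; now {S}.
Read 'b': S→{B}; now {B}.

{B}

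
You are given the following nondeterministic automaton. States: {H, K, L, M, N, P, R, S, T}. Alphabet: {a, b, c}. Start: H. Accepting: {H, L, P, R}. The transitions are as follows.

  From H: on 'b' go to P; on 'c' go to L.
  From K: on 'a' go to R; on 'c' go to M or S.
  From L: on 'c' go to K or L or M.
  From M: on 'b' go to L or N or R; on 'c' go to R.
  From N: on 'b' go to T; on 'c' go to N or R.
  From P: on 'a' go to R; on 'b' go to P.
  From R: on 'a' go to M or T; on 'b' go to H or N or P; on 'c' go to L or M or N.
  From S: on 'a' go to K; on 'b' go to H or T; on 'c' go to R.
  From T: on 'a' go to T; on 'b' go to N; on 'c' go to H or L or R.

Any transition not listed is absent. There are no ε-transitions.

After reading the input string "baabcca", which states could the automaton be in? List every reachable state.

{K, M, R, T}

Start in {H}.
Read 'b': {H} → {P}.
Read 'a': {P} → {R}.
Read 'a': {R} → {M, T}.
Read 'b': {M, T} → {L, N, R}.
Read 'c': {L, N, R} → {K, L, M, N, R}.
Read 'c': {K, L, M, N, R} → {K, L, M, N, R, S}.
Read 'a': {K, L, M, N, R, S} → {K, M, R, T}.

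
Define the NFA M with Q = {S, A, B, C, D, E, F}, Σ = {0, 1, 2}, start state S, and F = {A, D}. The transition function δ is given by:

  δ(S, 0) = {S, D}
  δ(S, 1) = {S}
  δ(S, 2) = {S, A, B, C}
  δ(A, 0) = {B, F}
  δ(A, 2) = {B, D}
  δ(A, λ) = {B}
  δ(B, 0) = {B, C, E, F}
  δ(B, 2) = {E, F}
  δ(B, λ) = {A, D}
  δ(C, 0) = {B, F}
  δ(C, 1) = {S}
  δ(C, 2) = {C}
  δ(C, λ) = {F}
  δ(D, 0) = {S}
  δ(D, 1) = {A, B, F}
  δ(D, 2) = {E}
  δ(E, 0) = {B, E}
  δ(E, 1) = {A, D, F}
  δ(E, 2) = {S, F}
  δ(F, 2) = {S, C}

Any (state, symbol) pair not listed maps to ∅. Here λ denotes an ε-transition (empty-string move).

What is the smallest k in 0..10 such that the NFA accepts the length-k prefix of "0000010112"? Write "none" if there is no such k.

Start in {S}.
Read '0': {S} → {S, D}.
None of the earlier sets intersect F, but {S, D} does.

1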